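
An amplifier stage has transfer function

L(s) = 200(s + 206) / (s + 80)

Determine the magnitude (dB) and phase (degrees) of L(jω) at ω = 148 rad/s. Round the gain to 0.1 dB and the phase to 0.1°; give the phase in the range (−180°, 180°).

At s = jω = j148:
zero (s+206): 206 + j148 → |·| = √(206²+148²) = √64340 ≈ 253.65, ∠ = arctan(148/206) ≈ 35.70°
pole (s+80): 80 + j148 → |·| = √(80²+148²) = √28304 ≈ 168.24, ∠ = arctan(148/80) ≈ 61.61°
|L| = 200 · 253.65 / 168.24 ≈ 301.53
Gain = 20 log₁₀(301.53) ≈ 49.59 dB
∠L = 35.70° − 61.61° = -25.91°

49.6 dB, -25.9°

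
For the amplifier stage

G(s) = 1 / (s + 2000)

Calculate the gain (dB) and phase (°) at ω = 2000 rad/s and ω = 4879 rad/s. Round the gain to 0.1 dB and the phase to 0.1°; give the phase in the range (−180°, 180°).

Substitute s = j2000:
Numerator: 1 = 1 + j0
Denominator: (j2000) + 2000 = 2000 + j2000
|N| = √(1² + 0²) ≈ 1, ∠N ≈ 0.00°
|D| = √(2000² + 2000²) ≈ 2828.4, ∠D ≈ 45.00°
|G| = 1 / 2828.4 ≈ 0.00035356
Gain = 20 log₁₀(0.00035356) ≈ -69.03 dB
∠G = 0.00° − 45.00° = -45.00°

Substitute s = j4879:
Numerator: 1 = 1 + j0
Denominator: (j4879) + 2000 = 2000 + j4879
|N| = √(1² + 0²) ≈ 1, ∠N ≈ 0.00°
|D| = √(2000² + 4879²) ≈ 5273, ∠D ≈ 67.71°
|G| = 1 / 5273 ≈ 0.00018965
Gain = 20 log₁₀(0.00018965) ≈ -74.44 dB
∠G = 0.00° − 67.71° = -67.71°

ω = 2000: -69.0 dB, -45.0°; ω = 4879: -74.4 dB, -67.7°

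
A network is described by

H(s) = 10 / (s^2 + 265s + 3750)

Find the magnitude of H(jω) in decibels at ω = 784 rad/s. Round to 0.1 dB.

Substitute s = j784:
Numerator: 10 = 10 + j0
Denominator: (j784)^2 + 265(j784) + 3750 = -610906 + j207760
|N| = √(10² + 0²) ≈ 10, ∠N ≈ 0.00°
|D| = √(610906² + 207760²) ≈ 6.4527e+05, ∠D ≈ 161.22°
|H| = 10 / 6.4527e+05 ≈ 1.5497e-05
Gain = 20 log₁₀(1.5497e-05) ≈ -96.20 dB

-96.2 dB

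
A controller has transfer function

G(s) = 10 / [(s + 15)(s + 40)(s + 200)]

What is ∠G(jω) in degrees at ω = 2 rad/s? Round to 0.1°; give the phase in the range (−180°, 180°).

-11.0°

At s = jω = j2:
pole (s+15): 15 + j2 → |·| = √(15²+2²) = √229 ≈ 15.133, ∠ = arctan(2/15) ≈ 7.59°
pole (s+40): 40 + j2 → |·| = √(40²+2²) = √1604 ≈ 40.05, ∠ = arctan(2/40) ≈ 2.86°
pole (s+200): 200 + j2 → |·| = √(200²+2²) = √40004 ≈ 200.01, ∠ = arctan(2/200) ≈ 0.57°
∠G = 0.00° − 11.02° = -11.02°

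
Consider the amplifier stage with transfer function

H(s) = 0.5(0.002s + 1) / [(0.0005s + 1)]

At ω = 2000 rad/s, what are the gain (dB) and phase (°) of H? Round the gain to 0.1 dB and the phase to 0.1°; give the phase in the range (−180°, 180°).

3.3 dB, 31.0°

At ω = 2000 rad/s:
zero (1 + j2000·0.002) = 1 + j4 → |·| ≈ 4.1231, ∠ ≈ 75.96°
pole (1 + j2000·0.0005) = 1 + j1 → |·| ≈ 1.4142, ∠ ≈ 45.00°
|H| = 0.5 · 4.1231 / (1.4142) ≈ 1.4577
Gain = 20 log₁₀(1.4577) ≈ 3.27 dB
∠H = (75.96°) − (45.00°) = 30.96°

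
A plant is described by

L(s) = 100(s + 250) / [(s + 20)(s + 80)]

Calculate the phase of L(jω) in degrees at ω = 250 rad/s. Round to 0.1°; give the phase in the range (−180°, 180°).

At s = jω = j250:
zero (s+250): 250 + j250 → |·| = √(250²+250²) = √125000 ≈ 353.55, ∠ = arctan(250/250) ≈ 45.00°
pole (s+20): 20 + j250 → |·| = √(20²+250²) = √62900 ≈ 250.8, ∠ = arctan(250/20) ≈ 85.43°
pole (s+80): 80 + j250 → |·| = √(80²+250²) = √68900 ≈ 262.49, ∠ = arctan(250/80) ≈ 72.26°
∠L = 45.00° − 157.69° = -112.69°

-112.7°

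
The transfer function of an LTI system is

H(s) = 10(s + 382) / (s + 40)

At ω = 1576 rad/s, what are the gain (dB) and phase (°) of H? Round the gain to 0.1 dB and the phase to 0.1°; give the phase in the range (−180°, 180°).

20.2 dB, -12.2°

At s = jω = j1576:
zero (s+382): 382 + j1576 → |·| = √(382²+1576²) = √2629700 ≈ 1621.6, ∠ = arctan(1576/382) ≈ 76.38°
pole (s+40): 40 + j1576 → |·| = √(40²+1576²) = √2485376 ≈ 1576.5, ∠ = arctan(1576/40) ≈ 88.55°
|H| = 10 · 1621.6 / 1576.5 ≈ 10.286
Gain = 20 log₁₀(10.286) ≈ 20.24 dB
∠H = 76.38° − 88.55° = -12.17°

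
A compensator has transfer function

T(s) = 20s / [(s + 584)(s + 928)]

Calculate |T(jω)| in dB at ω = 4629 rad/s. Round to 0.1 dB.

-47.5 dB

At s = jω = j4629:
zero at origin: s = j4629 → |·| = 4629, ∠ = 90.00°
pole (s+584): 584 + j4629 → |·| = √(584²+4629²) = √21768697 ≈ 4665.7, ∠ = arctan(4629/584) ≈ 82.81°
pole (s+928): 928 + j4629 → |·| = √(928²+4629²) = √22288825 ≈ 4721.1, ∠ = arctan(4629/928) ≈ 78.66°
|T| = 20 · 4629 / 2.2027e+07 ≈ 0.004203
Gain = 20 log₁₀(0.004203) ≈ -47.53 dB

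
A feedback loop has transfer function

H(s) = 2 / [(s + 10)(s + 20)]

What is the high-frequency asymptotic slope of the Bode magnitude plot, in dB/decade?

Each pole contributes −20 dB/decade at high frequency; each zero contributes +20 dB/decade.
Net: 0 zero(s) − 2 pole(s) → -40 dB/decade.

-40 dB/decade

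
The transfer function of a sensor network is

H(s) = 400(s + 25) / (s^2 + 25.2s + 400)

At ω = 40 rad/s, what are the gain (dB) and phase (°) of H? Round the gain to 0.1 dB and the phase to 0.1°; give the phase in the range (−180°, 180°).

21.6 dB, -82.0°

At s = jω = j40:
zero (s+25): 25 + j40 → |·| = √(25²+40²) = √2225 ≈ 47.17, ∠ = arctan(40/25) ≈ 57.99°
quadratic: (j40)² + 25.2·j40 + 400 = -1200 + j1008 → |·| ≈ 1567.2, ∠ ≈ 139.97°
|H| = 400 · 47.17 / 1567.2 ≈ 12.039
Gain = 20 log₁₀(12.039) ≈ 21.61 dB
∠H = 57.99° − 139.97° = -81.98°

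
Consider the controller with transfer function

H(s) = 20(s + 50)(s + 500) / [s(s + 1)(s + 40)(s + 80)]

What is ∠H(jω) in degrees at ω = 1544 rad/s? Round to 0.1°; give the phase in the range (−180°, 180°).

164.7°

At s = jω = j1544:
zero (s+50): 50 + j1544 → |·| = √(50²+1544²) = √2386436 ≈ 1544.8, ∠ = arctan(1544/50) ≈ 88.15°
zero (s+500): 500 + j1544 → |·| = √(500²+1544²) = √2633936 ≈ 1622.9, ∠ = arctan(1544/500) ≈ 72.06°
pole (s+1): 1 + j1544 → |·| = √(1²+1544²) = √2383937 ≈ 1544, ∠ = arctan(1544/1) ≈ 89.96°
pole (s+40): 40 + j1544 → |·| = √(40²+1544²) = √2385536 ≈ 1544.5, ∠ = arctan(1544/40) ≈ 88.52°
pole (s+80): 80 + j1544 → |·| = √(80²+1544²) = √2390336 ≈ 1546.1, ∠ = arctan(1544/80) ≈ 87.03°
pole at origin: |s| = 1544, ∠ = 90.00° (in denominator)
∠H = 160.21° − 355.51° = -195.30° ≡ 164.70° (principal value)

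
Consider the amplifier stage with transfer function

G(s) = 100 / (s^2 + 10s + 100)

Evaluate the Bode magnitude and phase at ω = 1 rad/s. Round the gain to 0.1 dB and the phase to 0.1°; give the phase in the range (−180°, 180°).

0.0 dB, -5.8°

At s = jω = j1:
quadratic: (j1)² + 10·j1 + 100 = 99 + j10 → |·| ≈ 99.504, ∠ ≈ 5.77°
|G| = 100 / 99.504 ≈ 1.005
Gain = 20 log₁₀(1.005) ≈ 0.04 dB
∠G = 0.00° − 5.77° = -5.77°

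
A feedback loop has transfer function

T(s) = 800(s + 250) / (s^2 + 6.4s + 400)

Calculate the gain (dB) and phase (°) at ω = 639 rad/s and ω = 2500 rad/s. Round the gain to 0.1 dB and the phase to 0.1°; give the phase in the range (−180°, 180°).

ω = 639: 2.6 dB, -110.8°; ω = 2500: -9.9 dB, -95.6°

At s = jω = j639:
zero (s+250): 250 + j639 → |·| = √(250²+639²) = √470821 ≈ 686.16, ∠ = arctan(639/250) ≈ 68.63°
quadratic: (j639)² + 6.4·j639 + 400 = -407921 + j4089.6 → |·| ≈ 4.0794e+05, ∠ ≈ 179.43°
|T| = 800 · 686.16 / 4.0794e+05 ≈ 1.3456
Gain = 20 log₁₀(1.3456) ≈ 2.58 dB
∠T = 68.63° − 179.43° = -110.80°

At s = jω = j2500:
zero (s+250): 250 + j2500 → |·| = √(250²+2500²) = √6312500 ≈ 2512.5, ∠ = arctan(2500/250) ≈ 84.29°
quadratic: (j2500)² + 6.4·j2500 + 400 = -6249600 + j16000 → |·| ≈ 6.2496e+06, ∠ ≈ 179.85°
|T| = 800 · 2512.5 / 6.2496e+06 ≈ 0.32162
Gain = 20 log₁₀(0.32162) ≈ -9.85 dB
∠T = 84.29° − 179.85° = -95.56°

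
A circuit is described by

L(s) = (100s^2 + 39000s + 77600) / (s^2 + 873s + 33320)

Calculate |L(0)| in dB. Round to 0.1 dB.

L(0) = 77600 / 33320 ≈ 2.3289
20 log₁₀(2.3289) ≈ 7.34 dB

7.3 dB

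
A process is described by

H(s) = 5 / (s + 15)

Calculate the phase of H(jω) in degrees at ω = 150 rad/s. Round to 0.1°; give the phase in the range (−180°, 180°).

At s = jω = j150:
pole (s+15): 15 + j150 → |·| = √(15²+150²) = √22725 ≈ 150.75, ∠ = arctan(150/15) ≈ 84.29°
∠H = 0.00° − 84.29° = -84.29°

-84.3°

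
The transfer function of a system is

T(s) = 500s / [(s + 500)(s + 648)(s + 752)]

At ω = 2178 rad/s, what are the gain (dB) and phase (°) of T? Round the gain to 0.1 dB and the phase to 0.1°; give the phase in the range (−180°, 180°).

-80.6 dB, -131.5°

At s = jω = j2178:
zero at origin: s = j2178 → |·| = 2178, ∠ = 90.00°
pole (s+500): 500 + j2178 → |·| = √(500²+2178²) = √4993684 ≈ 2234.7, ∠ = arctan(2178/500) ≈ 77.07°
pole (s+648): 648 + j2178 → |·| = √(648²+2178²) = √5163588 ≈ 2272.4, ∠ = arctan(2178/648) ≈ 73.43°
pole (s+752): 752 + j2178 → |·| = √(752²+2178²) = √5309188 ≈ 2304.2, ∠ = arctan(2178/752) ≈ 70.95°
|T| = 500 · 2178 / 1.1701e+10 ≈ 9.3069e-05
Gain = 20 log₁₀(9.3069e-05) ≈ -80.62 dB
∠T = 90.00° − 221.45° = -131.45°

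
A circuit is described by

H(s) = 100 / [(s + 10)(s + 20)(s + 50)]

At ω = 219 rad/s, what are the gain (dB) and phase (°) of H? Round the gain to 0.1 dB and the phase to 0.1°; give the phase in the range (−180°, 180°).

-100.7 dB, 110.7°

At s = jω = j219:
pole (s+10): 10 + j219 → |·| = √(10²+219²) = √48061 ≈ 219.23, ∠ = arctan(219/10) ≈ 87.39°
pole (s+20): 20 + j219 → |·| = √(20²+219²) = √48361 ≈ 219.91, ∠ = arctan(219/20) ≈ 84.78°
pole (s+50): 50 + j219 → |·| = √(50²+219²) = √50461 ≈ 224.64, ∠ = arctan(219/50) ≈ 77.14°
|H| = 100 / 1.083e+07 ≈ 9.2336e-06
Gain = 20 log₁₀(9.2336e-06) ≈ -100.69 dB
∠H = 0.00° − 249.31° = -249.31° ≡ 110.69° (principal value)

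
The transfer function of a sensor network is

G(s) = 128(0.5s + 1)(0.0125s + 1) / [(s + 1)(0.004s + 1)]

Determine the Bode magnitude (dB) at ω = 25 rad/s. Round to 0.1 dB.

At ω = 25 rad/s:
zero (1 + j25·0.5) = 1 + j12.5 → |·| ≈ 12.54, ∠ ≈ 85.43°
zero (1 + j25·0.0125) = 1 + j0.3125 → |·| ≈ 1.0477, ∠ ≈ 17.35°
pole (1 + j25·1) = 1 + j25 → |·| ≈ 25.02, ∠ ≈ 87.71°
pole (1 + j25·0.004) = 1 + j0.1 → |·| ≈ 1.005, ∠ ≈ 5.71°
|G| = 128 · 12.54 · 1.0477 / (25.02 · 1.005) ≈ 66.879
Gain = 20 log₁₀(66.879) ≈ 36.51 dB

36.5 dB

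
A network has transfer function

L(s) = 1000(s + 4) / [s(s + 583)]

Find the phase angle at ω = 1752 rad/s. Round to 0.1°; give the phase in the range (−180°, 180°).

At s = jω = j1752:
zero (s+4): 4 + j1752 → |·| = √(4²+1752²) = √3069520 ≈ 1752, ∠ = arctan(1752/4) ≈ 89.87°
pole (s+583): 583 + j1752 → |·| = √(583²+1752²) = √3409393 ≈ 1846.5, ∠ = arctan(1752/583) ≈ 71.59°
pole at origin: |s| = 1752, ∠ = 90.00° (in denominator)
∠L = 89.87° − 161.59° = -71.72°

-71.7°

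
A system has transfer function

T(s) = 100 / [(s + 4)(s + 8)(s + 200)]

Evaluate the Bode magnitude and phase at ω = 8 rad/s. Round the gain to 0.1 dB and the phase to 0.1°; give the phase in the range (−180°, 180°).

At s = jω = j8:
pole (s+4): 4 + j8 → |·| = √(4²+8²) = √80 ≈ 8.9443, ∠ = arctan(8/4) ≈ 63.43°
pole (s+8): 8 + j8 → |·| = √(8²+8²) = √128 ≈ 11.314, ∠ = arctan(8/8) ≈ 45.00°
pole (s+200): 200 + j8 → |·| = √(200²+8²) = √40064 ≈ 200.16, ∠ = arctan(8/200) ≈ 2.29°
|T| = 100 / 20255 ≈ 0.0049371
Gain = 20 log₁₀(0.0049371) ≈ -46.13 dB
∠T = 0.00° − 110.72° = -110.72°

-46.1 dB, -110.7°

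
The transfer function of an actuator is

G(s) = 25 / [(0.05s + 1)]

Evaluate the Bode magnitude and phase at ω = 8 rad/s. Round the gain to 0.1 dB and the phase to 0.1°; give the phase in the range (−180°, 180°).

27.3 dB, -21.8°

At ω = 8 rad/s:
pole (1 + j8·0.05) = 1 + j0.4 → |·| ≈ 1.077, ∠ ≈ 21.80°
|G| = 25 · 1 / (1.077) ≈ 23.213
Gain = 20 log₁₀(23.213) ≈ 27.31 dB
∠G = (0°) − (21.80°) = -21.80°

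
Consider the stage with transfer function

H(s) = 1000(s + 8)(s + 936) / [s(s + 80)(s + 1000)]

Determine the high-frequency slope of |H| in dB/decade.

Each pole contributes −20 dB/decade at high frequency; each zero contributes +20 dB/decade.
Net: 2 zero(s) − 3 pole(s) → -20 dB/decade.

-20 dB/decade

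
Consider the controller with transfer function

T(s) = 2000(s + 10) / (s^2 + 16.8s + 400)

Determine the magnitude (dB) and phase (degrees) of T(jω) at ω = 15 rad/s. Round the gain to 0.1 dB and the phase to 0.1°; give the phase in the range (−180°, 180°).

At s = jω = j15:
zero (s+10): 10 + j15 → |·| = √(10²+15²) = √325 ≈ 18.028, ∠ = arctan(15/10) ≈ 56.31°
quadratic: (j15)² + 16.8·j15 + 400 = 175 + j252 → |·| ≈ 306.8, ∠ ≈ 55.22°
|T| = 2000 · 18.028 / 306.8 ≈ 117.52
Gain = 20 log₁₀(117.52) ≈ 41.40 dB
∠T = 56.31° − 55.22° = 1.09°

41.4 dB, 1.1°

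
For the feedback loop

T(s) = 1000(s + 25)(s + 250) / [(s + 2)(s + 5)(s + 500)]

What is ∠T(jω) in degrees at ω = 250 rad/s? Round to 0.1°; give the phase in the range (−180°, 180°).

At s = jω = j250:
zero (s+25): 25 + j250 → |·| = √(25²+250²) = √63125 ≈ 251.25, ∠ = arctan(250/25) ≈ 84.29°
zero (s+250): 250 + j250 → |·| = √(250²+250²) = √125000 ≈ 353.55, ∠ = arctan(250/250) ≈ 45.00°
pole (s+2): 2 + j250 → |·| = √(2²+250²) = √62504 ≈ 250.01, ∠ = arctan(250/2) ≈ 89.54°
pole (s+5): 5 + j250 → |·| = √(5²+250²) = √62525 ≈ 250.05, ∠ = arctan(250/5) ≈ 88.85°
pole (s+500): 500 + j250 → |·| = √(500²+250²) = √312500 ≈ 559.02, ∠ = arctan(250/500) ≈ 26.57°
∠T = 129.29° − 204.96° = -75.67°

-75.7°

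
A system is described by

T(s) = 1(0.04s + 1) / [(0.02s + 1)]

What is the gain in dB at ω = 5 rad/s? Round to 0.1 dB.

0.1 dB

At ω = 5 rad/s:
zero (1 + j5·0.04) = 1 + j0.2 → |·| ≈ 1.0198, ∠ ≈ 11.31°
pole (1 + j5·0.02) = 1 + j0.1 → |·| ≈ 1.005, ∠ ≈ 5.71°
|T| = 1 · 1.0198 / (1.005) ≈ 1.0147
Gain = 20 log₁₀(1.0147) ≈ 0.13 dB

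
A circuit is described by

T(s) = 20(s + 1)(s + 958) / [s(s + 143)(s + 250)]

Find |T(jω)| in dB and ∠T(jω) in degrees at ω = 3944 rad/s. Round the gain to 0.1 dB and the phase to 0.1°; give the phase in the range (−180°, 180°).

At s = jω = j3944:
zero (s+1): 1 + j3944 → |·| = √(1²+3944²) = √15555137 ≈ 3944, ∠ = arctan(3944/1) ≈ 89.99°
zero (s+958): 958 + j3944 → |·| = √(958²+3944²) = √16472900 ≈ 4058.7, ∠ = arctan(3944/958) ≈ 76.35°
pole (s+143): 143 + j3944 → |·| = √(143²+3944²) = √15575585 ≈ 3946.6, ∠ = arctan(3944/143) ≈ 87.92°
pole (s+250): 250 + j3944 → |·| = √(250²+3944²) = √15617636 ≈ 3951.9, ∠ = arctan(3944/250) ≈ 86.37°
pole at origin: |s| = 3944, ∠ = 90.00° (in denominator)
|T| = 20 · 1.6008e+07 / 6.1513e+10 ≈ 0.0052048
Gain = 20 log₁₀(0.0052048) ≈ -45.67 dB
∠T = 166.34° − 264.29° = -97.95°

-45.7 dB, -98.0°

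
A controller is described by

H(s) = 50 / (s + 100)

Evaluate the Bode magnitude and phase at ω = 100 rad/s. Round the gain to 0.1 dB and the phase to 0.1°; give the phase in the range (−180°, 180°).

At s = jω = j100:
pole (s+100): 100 + j100 → |·| = √(100²+100²) = √20000 ≈ 141.42, ∠ = arctan(100/100) ≈ 45.00°
|H| = 50 / 141.42 ≈ 0.35356
Gain = 20 log₁₀(0.35356) ≈ -9.03 dB
∠H = 0.00° − 45.00° = -45.00°

-9.0 dB, -45.0°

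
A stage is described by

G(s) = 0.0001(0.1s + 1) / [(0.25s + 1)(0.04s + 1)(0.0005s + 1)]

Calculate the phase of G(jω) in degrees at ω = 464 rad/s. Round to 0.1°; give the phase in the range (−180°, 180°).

-100.7°

At ω = 464 rad/s:
zero (1 + j464·0.1) = 1 + j46.4 → |·| ≈ 46.411, ∠ ≈ 88.77°
pole (1 + j464·0.25) = 1 + j116 → |·| ≈ 116, ∠ ≈ 89.51°
pole (1 + j464·0.04) = 1 + j18.56 → |·| ≈ 18.587, ∠ ≈ 86.92°
pole (1 + j464·0.0005) = 1 + j0.232 → |·| ≈ 1.0266, ∠ ≈ 13.06°
∠G = (88.77°) − (89.51° + 86.92° + 13.06°) = -100.72°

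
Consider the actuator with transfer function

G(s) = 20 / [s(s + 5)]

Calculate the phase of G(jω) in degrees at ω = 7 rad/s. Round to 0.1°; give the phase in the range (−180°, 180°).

At s = jω = j7:
pole (s+5): 5 + j7 → |·| = √(5²+7²) = √74 ≈ 8.6023, ∠ = arctan(7/5) ≈ 54.46°
pole at origin: |s| = 7, ∠ = 90.00° (in denominator)
∠G = 0.00° − 144.46° = -144.46°

-144.5°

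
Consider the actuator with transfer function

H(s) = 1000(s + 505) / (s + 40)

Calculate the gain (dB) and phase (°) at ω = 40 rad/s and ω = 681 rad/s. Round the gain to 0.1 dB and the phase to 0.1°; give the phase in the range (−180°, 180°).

ω = 40: 79.0 dB, -40.5°; ω = 681: 61.9 dB, -33.2°

At s = jω = j40:
zero (s+505): 505 + j40 → |·| = √(505²+40²) = √256625 ≈ 506.58, ∠ = arctan(40/505) ≈ 4.53°
pole (s+40): 40 + j40 → |·| = √(40²+40²) = √3200 ≈ 56.569, ∠ = arctan(40/40) ≈ 45.00°
|H| = 1000 · 506.58 / 56.569 ≈ 8955.1
Gain = 20 log₁₀(8955.1) ≈ 79.04 dB
∠H = 4.53° − 45.00° = -40.47°

At s = jω = j681:
zero (s+505): 505 + j681 → |·| = √(505²+681²) = √718786 ≈ 847.81, ∠ = arctan(681/505) ≈ 53.44°
pole (s+40): 40 + j681 → |·| = √(40²+681²) = √465361 ≈ 682.17, ∠ = arctan(681/40) ≈ 86.64°
|H| = 1000 · 847.81 / 682.17 ≈ 1242.8
Gain = 20 log₁₀(1242.8) ≈ 61.89 dB
∠H = 53.44° − 86.64° = -33.20°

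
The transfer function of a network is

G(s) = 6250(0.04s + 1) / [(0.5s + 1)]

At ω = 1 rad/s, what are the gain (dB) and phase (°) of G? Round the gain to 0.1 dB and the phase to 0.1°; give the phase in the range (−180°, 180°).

75.0 dB, -24.3°

At ω = 1 rad/s:
zero (1 + j1·0.04) = 1 + j0.04 → |·| ≈ 1.0008, ∠ ≈ 2.29°
pole (1 + j1·0.5) = 1 + j0.5 → |·| ≈ 1.118, ∠ ≈ 26.57°
|G| = 6250 · 1.0008 / (1.118) ≈ 5594.8
Gain = 20 log₁₀(5594.8) ≈ 74.96 dB
∠G = (2.29°) − (26.57°) = -24.28°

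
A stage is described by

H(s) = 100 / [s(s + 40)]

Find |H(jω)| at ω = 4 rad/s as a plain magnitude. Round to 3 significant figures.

At s = jω = j4:
pole (s+40): 40 + j4 → |·| = √(40²+4²) = √1616 ≈ 40.2, ∠ = arctan(4/40) ≈ 5.71°
pole at origin: |s| = 4, ∠ = 90.00° (in denominator)
|H| = 100 / 160.8 ≈ 0.62189

0.622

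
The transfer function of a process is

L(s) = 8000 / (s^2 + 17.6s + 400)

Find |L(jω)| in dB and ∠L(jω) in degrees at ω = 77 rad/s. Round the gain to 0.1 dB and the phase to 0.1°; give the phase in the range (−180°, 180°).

3.0 dB, -166.2°

At s = jω = j77:
quadratic: (j77)² + 17.6·j77 + 400 = -5529 + j1355.2 → |·| ≈ 5692.7, ∠ ≈ 166.23°
|L| = 8000 / 5692.7 ≈ 1.4053
Gain = 20 log₁₀(1.4053) ≈ 2.96 dB
∠L = 0.00° − 166.23° = -166.23°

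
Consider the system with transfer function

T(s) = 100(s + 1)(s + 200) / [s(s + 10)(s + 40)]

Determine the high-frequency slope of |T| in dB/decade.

-20 dB/decade

Each pole contributes −20 dB/decade at high frequency; each zero contributes +20 dB/decade.
Net: 2 zero(s) − 3 pole(s) → -20 dB/decade.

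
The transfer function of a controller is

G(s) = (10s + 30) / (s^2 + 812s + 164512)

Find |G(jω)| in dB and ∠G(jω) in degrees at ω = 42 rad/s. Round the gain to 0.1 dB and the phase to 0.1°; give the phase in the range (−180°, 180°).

-51.9 dB, 74.1°

Substitute s = j42:
Numerator: 10(j42) + 30 = 30 + j420
Denominator: (j42)^2 + 812(j42) + 164512 = 162748 + j34104
|N| = √(30² + 420²) ≈ 421.07, ∠N ≈ 85.91°
|D| = √(162748² + 34104²) ≈ 1.6628e+05, ∠D ≈ 11.84°
|G| = 421.07 / 1.6628e+05 ≈ 0.0025323
Gain = 20 log₁₀(0.0025323) ≈ -51.93 dB
∠G = 85.91° − 11.84° = 74.07°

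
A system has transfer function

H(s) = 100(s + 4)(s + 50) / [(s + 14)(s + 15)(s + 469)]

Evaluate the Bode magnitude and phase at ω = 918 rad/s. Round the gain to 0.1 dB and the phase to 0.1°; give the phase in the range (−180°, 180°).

At s = jω = j918:
zero (s+4): 4 + j918 → |·| = √(4²+918²) = √842740 ≈ 918.01, ∠ = arctan(918/4) ≈ 89.75°
zero (s+50): 50 + j918 → |·| = √(50²+918²) = √845224 ≈ 919.36, ∠ = arctan(918/50) ≈ 86.88°
pole (s+14): 14 + j918 → |·| = √(14²+918²) = √842920 ≈ 918.11, ∠ = arctan(918/14) ≈ 89.13°
pole (s+15): 15 + j918 → |·| = √(15²+918²) = √842949 ≈ 918.12, ∠ = arctan(918/15) ≈ 89.06°
pole (s+469): 469 + j918 → |·| = √(469²+918²) = √1062685 ≈ 1030.9, ∠ = arctan(918/469) ≈ 62.94°
|H| = 100 · 8.4398e+05 / 8.6898e+08 ≈ 0.097123
Gain = 20 log₁₀(0.097123) ≈ -20.25 dB
∠H = 176.63° − 241.13° = -64.50°

-20.3 dB, -64.5°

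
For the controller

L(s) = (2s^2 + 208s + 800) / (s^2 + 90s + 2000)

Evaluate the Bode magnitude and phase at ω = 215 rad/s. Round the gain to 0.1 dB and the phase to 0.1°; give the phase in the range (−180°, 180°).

Substitute s = j215:
Numerator: 2(j215)^2 + 208(j215) + 800 = -91650 + j44720
Denominator: (j215)^2 + 90(j215) + 2000 = -44225 + j19350
|N| = √(91650² + 44720²) ≈ 1.0198e+05, ∠N ≈ 153.99°
|D| = √(44225² + 19350²) ≈ 48273, ∠D ≈ 156.37°
|L| = 1.0198e+05 / 48273 ≈ 2.1126
Gain = 20 log₁₀(2.1126) ≈ 6.50 dB
∠L = 153.99° − 156.37° = -2.38°

6.5 dB, -2.4°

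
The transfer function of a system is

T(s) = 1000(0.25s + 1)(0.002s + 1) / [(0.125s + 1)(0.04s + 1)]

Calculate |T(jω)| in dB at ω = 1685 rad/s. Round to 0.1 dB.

At ω = 1685 rad/s:
zero (1 + j1685·0.25) = 1 + j421.25 → |·| ≈ 421.25, ∠ ≈ 89.86°
zero (1 + j1685·0.002) = 1 + j3.37 → |·| ≈ 3.5152, ∠ ≈ 73.47°
pole (1 + j1685·0.125) = 1 + j210.625 → |·| ≈ 210.63, ∠ ≈ 89.73°
pole (1 + j1685·0.04) = 1 + j67.4 → |·| ≈ 67.407, ∠ ≈ 89.15°
|T| = 1000 · 421.25 · 3.5152 / (210.63 · 67.407) ≈ 104.3
Gain = 20 log₁₀(104.3) ≈ 40.37 dB

40.4 dB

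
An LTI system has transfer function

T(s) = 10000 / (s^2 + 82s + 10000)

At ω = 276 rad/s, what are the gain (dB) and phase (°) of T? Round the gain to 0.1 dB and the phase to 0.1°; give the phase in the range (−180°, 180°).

-16.9 dB, -161.1°

At s = jω = j276:
quadratic: (j276)² + 82·j276 + 10000 = -66176 + j22632 → |·| ≈ 69939, ∠ ≈ 161.12°
|T| = 10000 / 69939 ≈ 0.14298
Gain = 20 log₁₀(0.14298) ≈ -16.89 dB
∠T = 0.00° − 161.12° = -161.12°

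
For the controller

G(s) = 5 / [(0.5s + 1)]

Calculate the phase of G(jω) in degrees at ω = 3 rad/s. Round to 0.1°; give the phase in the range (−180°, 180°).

At ω = 3 rad/s:
pole (1 + j3·0.5) = 1 + j1.5 → |·| ≈ 1.8028, ∠ ≈ 56.31°
∠G = (0°) − (56.31°) = -56.31°

-56.3°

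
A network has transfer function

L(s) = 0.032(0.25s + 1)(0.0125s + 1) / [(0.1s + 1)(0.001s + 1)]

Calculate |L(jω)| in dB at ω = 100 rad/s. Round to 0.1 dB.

At ω = 100 rad/s:
zero (1 + j100·0.25) = 1 + j25 → |·| ≈ 25.02, ∠ ≈ 87.71°
zero (1 + j100·0.0125) = 1 + j1.25 → |·| ≈ 1.6008, ∠ ≈ 51.34°
pole (1 + j100·0.1) = 1 + j10 → |·| ≈ 10.05, ∠ ≈ 84.29°
pole (1 + j100·0.001) = 1 + j0.1 → |·| ≈ 1.005, ∠ ≈ 5.71°
|L| = 0.032 · 25.02 · 1.6008 / (10.05 · 1.005) ≈ 0.12689
Gain = 20 log₁₀(0.12689) ≈ -17.93 dB

-17.9 dB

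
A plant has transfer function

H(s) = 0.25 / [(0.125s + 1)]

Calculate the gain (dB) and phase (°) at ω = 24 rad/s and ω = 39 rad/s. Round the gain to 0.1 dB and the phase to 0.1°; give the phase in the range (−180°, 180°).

ω = 24: -22.0 dB, -71.6°; ω = 39: -26.0 dB, -78.4°

At ω = 24 rad/s:
pole (1 + j24·0.125) = 1 + j3 → |·| ≈ 3.1623, ∠ ≈ 71.57°
|H| = 0.25 · 1 / (3.1623) ≈ 0.079056
Gain = 20 log₁₀(0.079056) ≈ -22.04 dB
∠H = (0°) − (71.57°) = -71.57°

At ω = 39 rad/s:
pole (1 + j39·0.125) = 1 + j4.875 → |·| ≈ 4.9765, ∠ ≈ 78.41°
|H| = 0.25 · 1 / (4.9765) ≈ 0.050236
Gain = 20 log₁₀(0.050236) ≈ -25.98 dB
∠H = (0°) − (78.41°) = -78.41°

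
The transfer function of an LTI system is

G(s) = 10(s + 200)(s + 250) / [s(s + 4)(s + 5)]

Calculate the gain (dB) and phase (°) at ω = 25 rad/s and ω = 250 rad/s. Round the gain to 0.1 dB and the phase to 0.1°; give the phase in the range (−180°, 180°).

ω = 25: 29.9 dB, 123.2°; ω = 250: -22.8 dB, -171.6°

At s = jω = j25:
zero (s+200): 200 + j25 → |·| = √(200²+25²) = √40625 ≈ 201.56, ∠ = arctan(25/200) ≈ 7.13°
zero (s+250): 250 + j25 → |·| = √(250²+25²) = √63125 ≈ 251.25, ∠ = arctan(25/250) ≈ 5.71°
pole (s+4): 4 + j25 → |·| = √(4²+25²) = √641 ≈ 25.318, ∠ = arctan(25/4) ≈ 80.91°
pole (s+5): 5 + j25 → |·| = √(5²+25²) = √650 ≈ 25.495, ∠ = arctan(25/5) ≈ 78.69°
pole at origin: |s| = 25, ∠ = 90.00° (in denominator)
|G| = 10 · 50642 / 16137 ≈ 31.383
Gain = 20 log₁₀(31.383) ≈ 29.93 dB
∠G = 12.84° − 249.60° = -236.76° ≡ 123.24° (principal value)

At s = jω = j250:
zero (s+200): 200 + j250 → |·| = √(200²+250²) = √102500 ≈ 320.16, ∠ = arctan(250/200) ≈ 51.34°
zero (s+250): 250 + j250 → |·| = √(250²+250²) = √125000 ≈ 353.55, ∠ = arctan(250/250) ≈ 45.00°
pole (s+4): 4 + j250 → |·| = √(4²+250²) = √62516 ≈ 250.03, ∠ = arctan(250/4) ≈ 89.08°
pole (s+5): 5 + j250 → |·| = √(5²+250²) = √62525 ≈ 250.05, ∠ = arctan(250/5) ≈ 88.85°
pole at origin: |s| = 250, ∠ = 90.00° (in denominator)
|G| = 10 · 1.1319e+05 / 1.563e+07 ≈ 0.072418
Gain = 20 log₁₀(0.072418) ≈ -22.80 dB
∠G = 96.34° − 267.93° = -171.59°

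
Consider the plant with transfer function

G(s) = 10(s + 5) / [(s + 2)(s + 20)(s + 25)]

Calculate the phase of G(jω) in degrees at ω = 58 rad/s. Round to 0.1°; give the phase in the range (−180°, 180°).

At s = jω = j58:
zero (s+5): 5 + j58 → |·| = √(5²+58²) = √3389 ≈ 58.215, ∠ = arctan(58/5) ≈ 85.07°
pole (s+2): 2 + j58 → |·| = √(2²+58²) = √3368 ≈ 58.034, ∠ = arctan(58/2) ≈ 88.03°
pole (s+20): 20 + j58 → |·| = √(20²+58²) = √3764 ≈ 61.351, ∠ = arctan(58/20) ≈ 70.97°
pole (s+25): 25 + j58 → |·| = √(25²+58²) = √3989 ≈ 63.159, ∠ = arctan(58/25) ≈ 66.68°
∠G = 85.07° − 225.68° = -140.61°

-140.6°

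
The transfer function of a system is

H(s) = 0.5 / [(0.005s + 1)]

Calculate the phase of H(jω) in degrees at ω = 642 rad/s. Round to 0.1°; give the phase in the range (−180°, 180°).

-72.7°

At ω = 642 rad/s:
pole (1 + j642·0.005) = 1 + j3.21 → |·| ≈ 3.3622, ∠ ≈ 72.70°
∠H = (0°) − (72.70°) = -72.70°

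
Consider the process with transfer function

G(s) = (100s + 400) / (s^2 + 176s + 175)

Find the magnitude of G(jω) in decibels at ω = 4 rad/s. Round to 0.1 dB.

Substitute s = j4:
Numerator: 100(j4) + 400 = 400 + j400
Denominator: (j4)^2 + 176(j4) + 175 = 159 + j704
|N| = √(400² + 400²) ≈ 565.69, ∠N ≈ 45.00°
|D| = √(159² + 704²) ≈ 721.73, ∠D ≈ 77.27°
|G| = 565.69 / 721.73 ≈ 0.7838
Gain = 20 log₁₀(0.7838) ≈ -2.12 dB

-2.1 dB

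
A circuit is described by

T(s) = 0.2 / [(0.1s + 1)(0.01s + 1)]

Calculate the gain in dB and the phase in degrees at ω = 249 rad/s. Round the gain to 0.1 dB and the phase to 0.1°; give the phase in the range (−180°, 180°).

At ω = 249 rad/s:
pole (1 + j249·0.1) = 1 + j24.9 → |·| ≈ 24.92, ∠ ≈ 87.70°
pole (1 + j249·0.01) = 1 + j2.49 → |·| ≈ 2.6833, ∠ ≈ 68.12°
|T| = 0.2 · 1 / (24.92 · 2.6833) ≈ 0.002991
Gain = 20 log₁₀(0.002991) ≈ -50.48 dB
∠T = (0°) − (87.70° + 68.12°) = -155.82°

-50.5 dB, -155.8°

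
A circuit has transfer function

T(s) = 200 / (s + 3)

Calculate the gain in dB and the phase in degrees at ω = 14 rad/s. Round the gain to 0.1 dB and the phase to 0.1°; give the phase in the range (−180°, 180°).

Substitute s = j14:
Numerator: 200 = 200 + j0
Denominator: (j14) + 3 = 3 + j14
|N| = √(200² + 0²) ≈ 200, ∠N ≈ 0.00°
|D| = √(3² + 14²) ≈ 14.318, ∠D ≈ 77.91°
|T| = 200 / 14.318 ≈ 13.968
Gain = 20 log₁₀(13.968) ≈ 22.90 dB
∠T = 0.00° − 77.91° = -77.91°

22.9 dB, -77.9°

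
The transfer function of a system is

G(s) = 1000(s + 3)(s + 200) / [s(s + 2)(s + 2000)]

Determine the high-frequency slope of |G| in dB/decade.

Each pole contributes −20 dB/decade at high frequency; each zero contributes +20 dB/decade.
Net: 2 zero(s) − 3 pole(s) → -20 dB/decade.

-20 dB/decade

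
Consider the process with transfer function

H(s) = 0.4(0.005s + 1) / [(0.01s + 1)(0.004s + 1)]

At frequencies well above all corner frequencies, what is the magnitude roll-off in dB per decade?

-20 dB/decade

Each pole contributes −20 dB/decade at high frequency; each zero contributes +20 dB/decade.
Net: 1 zero(s) − 2 pole(s) → -20 dB/decade.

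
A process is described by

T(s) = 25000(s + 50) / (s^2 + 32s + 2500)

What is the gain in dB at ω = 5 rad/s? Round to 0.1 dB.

At s = jω = j5:
zero (s+50): 50 + j5 → |·| = √(50²+5²) = √2525 ≈ 50.249, ∠ = arctan(5/50) ≈ 5.71°
quadratic: (j5)² + 32·j5 + 2500 = 2475 + j160 → |·| ≈ 2480.2, ∠ ≈ 3.70°
|T| = 25000 · 50.249 / 2480.2 ≈ 506.5
Gain = 20 log₁₀(506.5) ≈ 54.09 dB

54.1 dB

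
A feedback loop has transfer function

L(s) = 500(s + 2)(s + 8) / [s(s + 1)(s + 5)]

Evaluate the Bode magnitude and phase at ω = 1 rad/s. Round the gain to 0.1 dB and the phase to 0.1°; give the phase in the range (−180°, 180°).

61.9 dB, -112.6°

At s = jω = j1:
zero (s+2): 2 + j1 → |·| = √(2²+1²) = √5 ≈ 2.2361, ∠ = arctan(1/2) ≈ 26.57°
zero (s+8): 8 + j1 → |·| = √(8²+1²) = √65 ≈ 8.0623, ∠ = arctan(1/8) ≈ 7.13°
pole (s+1): 1 + j1 → |·| = √(1²+1²) = √2 ≈ 1.4142, ∠ = arctan(1/1) ≈ 45.00°
pole (s+5): 5 + j1 → |·| = √(5²+1²) = √26 ≈ 5.099, ∠ = arctan(1/5) ≈ 11.31°
pole at origin: |s| = 1, ∠ = 90.00° (in denominator)
|L| = 500 · 18.028 / 7.211 ≈ 1250
Gain = 20 log₁₀(1250) ≈ 61.94 dB
∠L = 33.70° − 146.31° = -112.61°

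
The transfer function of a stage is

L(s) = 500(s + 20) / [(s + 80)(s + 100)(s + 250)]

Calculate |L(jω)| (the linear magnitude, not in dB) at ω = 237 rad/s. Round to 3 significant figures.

At s = jω = j237:
zero (s+20): 20 + j237 → |·| = √(20²+237²) = √56569 ≈ 237.84, ∠ = arctan(237/20) ≈ 85.18°
pole (s+80): 80 + j237 → |·| = √(80²+237²) = √62569 ≈ 250.14, ∠ = arctan(237/80) ≈ 71.35°
pole (s+100): 100 + j237 → |·| = √(100²+237²) = √66169 ≈ 257.23, ∠ = arctan(237/100) ≈ 67.12°
pole (s+250): 250 + j237 → |·| = √(250²+237²) = √118669 ≈ 344.48, ∠ = arctan(237/250) ≈ 43.47°
|L| = 500 · 237.84 / 2.2165e+07 ≈ 0.0053652

0.00537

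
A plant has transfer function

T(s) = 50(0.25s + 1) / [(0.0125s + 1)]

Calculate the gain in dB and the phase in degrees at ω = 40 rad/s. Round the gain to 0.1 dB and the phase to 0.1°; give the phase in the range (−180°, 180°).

53.1 dB, 57.7°

At ω = 40 rad/s:
zero (1 + j40·0.25) = 1 + j10 → |·| ≈ 10.05, ∠ ≈ 84.29°
pole (1 + j40·0.0125) = 1 + j0.5 → |·| ≈ 1.118, ∠ ≈ 26.57°
|T| = 50 · 10.05 / (1.118) ≈ 449.46
Gain = 20 log₁₀(449.46) ≈ 53.05 dB
∠T = (84.29°) − (26.57°) = 57.72°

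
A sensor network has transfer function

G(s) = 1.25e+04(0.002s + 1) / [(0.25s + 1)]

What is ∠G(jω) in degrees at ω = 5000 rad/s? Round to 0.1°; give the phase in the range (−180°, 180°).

At ω = 5000 rad/s:
zero (1 + j5000·0.002) = 1 + j10 → |·| ≈ 10.05, ∠ ≈ 84.29°
pole (1 + j5000·0.25) = 1 + j1250 → |·| ≈ 1250, ∠ ≈ 89.95°
∠G = (84.29°) − (89.95°) = -5.66°

-5.7°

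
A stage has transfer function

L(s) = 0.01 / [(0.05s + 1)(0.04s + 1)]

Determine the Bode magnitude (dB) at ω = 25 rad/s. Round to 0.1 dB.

At ω = 25 rad/s:
pole (1 + j25·0.05) = 1 + j1.25 → |·| ≈ 1.6008, ∠ ≈ 51.34°
pole (1 + j25·0.04) = 1 + j1 → |·| ≈ 1.4142, ∠ ≈ 45.00°
|L| = 0.01 · 1 / (1.6008 · 1.4142) ≈ 0.0044173
Gain = 20 log₁₀(0.0044173) ≈ -47.10 dB

-47.1 dB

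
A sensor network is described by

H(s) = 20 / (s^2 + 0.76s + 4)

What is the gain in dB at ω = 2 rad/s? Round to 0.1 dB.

22.4 dB

At s = jω = j2:
quadratic: (j2)² + 0.76·j2 + 4 = 0 + j1.52 → |·| ≈ 1.52, ∠ ≈ 90.00°
|H| = 20 / 1.52 ≈ 13.158
Gain = 20 log₁₀(13.158) ≈ 22.38 dB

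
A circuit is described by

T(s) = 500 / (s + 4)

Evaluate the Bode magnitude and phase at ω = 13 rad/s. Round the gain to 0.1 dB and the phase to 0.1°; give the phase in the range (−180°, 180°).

At s = jω = j13:
pole (s+4): 4 + j13 → |·| = √(4²+13²) = √185 ≈ 13.601, ∠ = arctan(13/4) ≈ 72.90°
|T| = 500 / 13.601 ≈ 36.762
Gain = 20 log₁₀(36.762) ≈ 31.31 dB
∠T = 0.00° − 72.90° = -72.90°

31.3 dB, -72.9°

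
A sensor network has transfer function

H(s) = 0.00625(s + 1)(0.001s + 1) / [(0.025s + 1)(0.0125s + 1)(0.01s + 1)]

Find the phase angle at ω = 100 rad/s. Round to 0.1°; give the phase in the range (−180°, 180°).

At ω = 100 rad/s:
zero (1 + j100·1) = 1 + j100 → |·| ≈ 100, ∠ ≈ 89.43°
zero (1 + j100·0.001) = 1 + j0.1 → |·| ≈ 1.005, ∠ ≈ 5.71°
pole (1 + j100·0.025) = 1 + j2.5 → |·| ≈ 2.6926, ∠ ≈ 68.20°
pole (1 + j100·0.0125) = 1 + j1.25 → |·| ≈ 1.6008, ∠ ≈ 51.34°
pole (1 + j100·0.01) = 1 + j1 → |·| ≈ 1.4142, ∠ ≈ 45.00°
∠H = (89.43° + 5.71°) − (68.20° + 51.34° + 45.00°) = -69.40°

-69.4°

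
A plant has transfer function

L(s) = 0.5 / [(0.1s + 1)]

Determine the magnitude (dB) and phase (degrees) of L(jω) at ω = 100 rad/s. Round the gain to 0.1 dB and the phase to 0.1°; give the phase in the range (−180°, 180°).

At ω = 100 rad/s:
pole (1 + j100·0.1) = 1 + j10 → |·| ≈ 10.05, ∠ ≈ 84.29°
|L| = 0.5 · 1 / (10.05) ≈ 0.049751
Gain = 20 log₁₀(0.049751) ≈ -26.06 dB
∠L = (0°) − (84.29°) = -84.29°

-26.1 dB, -84.3°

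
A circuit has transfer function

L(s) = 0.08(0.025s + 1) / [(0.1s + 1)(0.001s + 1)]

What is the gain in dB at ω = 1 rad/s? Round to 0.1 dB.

At ω = 1 rad/s:
zero (1 + j1·0.025) = 1 + j0.025 → |·| ≈ 1.0003, ∠ ≈ 1.43°
pole (1 + j1·0.1) = 1 + j0.1 → |·| ≈ 1.005, ∠ ≈ 5.71°
pole (1 + j1·0.001) = 1 + j0.001 → |·| ≈ 1, ∠ ≈ 0.06°
|L| = 0.08 · 1.0003 / (1.005 · 1) ≈ 0.079626
Gain = 20 log₁₀(0.079626) ≈ -21.98 dB

-22.0 dB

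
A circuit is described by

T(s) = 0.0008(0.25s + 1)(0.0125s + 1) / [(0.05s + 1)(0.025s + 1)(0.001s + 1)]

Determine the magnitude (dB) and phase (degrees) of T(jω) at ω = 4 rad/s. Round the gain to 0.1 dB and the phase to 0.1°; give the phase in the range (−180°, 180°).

-59.1 dB, 30.6°

At ω = 4 rad/s:
zero (1 + j4·0.25) = 1 + j1 → |·| ≈ 1.4142, ∠ ≈ 45.00°
zero (1 + j4·0.0125) = 1 + j0.05 → |·| ≈ 1.0012, ∠ ≈ 2.86°
pole (1 + j4·0.05) = 1 + j0.2 → |·| ≈ 1.0198, ∠ ≈ 11.31°
pole (1 + j4·0.025) = 1 + j0.1 → |·| ≈ 1.005, ∠ ≈ 5.71°
pole (1 + j4·0.001) = 1 + j0.004 → |·| ≈ 1, ∠ ≈ 0.23°
|T| = 0.0008 · 1.4142 · 1.0012 / (1.0198 · 1.005 · 1) ≈ 0.0011052
Gain = 20 log₁₀(0.0011052) ≈ -59.13 dB
∠T = (45.00° + 2.86°) − (11.31° + 5.71° + 0.23°) = 30.61°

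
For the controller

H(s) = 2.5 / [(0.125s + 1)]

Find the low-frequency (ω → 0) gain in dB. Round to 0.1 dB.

8.0 dB

H(0) = 2.5 · 1 / 1 = 2.5
20 log₁₀(2.5) ≈ 7.96 dB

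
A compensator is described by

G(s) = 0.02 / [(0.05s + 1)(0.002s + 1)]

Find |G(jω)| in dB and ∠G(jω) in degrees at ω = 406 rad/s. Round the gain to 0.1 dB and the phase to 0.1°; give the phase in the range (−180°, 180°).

-62.3 dB, -126.3°

At ω = 406 rad/s:
pole (1 + j406·0.05) = 1 + j20.3 → |·| ≈ 20.325, ∠ ≈ 87.18°
pole (1 + j406·0.002) = 1 + j0.812 → |·| ≈ 1.2882, ∠ ≈ 39.08°
|G| = 0.02 · 1 / (20.325 · 1.2882) ≈ 0.00076386
Gain = 20 log₁₀(0.00076386) ≈ -62.34 dB
∠G = (0°) − (87.18° + 39.08°) = -126.26°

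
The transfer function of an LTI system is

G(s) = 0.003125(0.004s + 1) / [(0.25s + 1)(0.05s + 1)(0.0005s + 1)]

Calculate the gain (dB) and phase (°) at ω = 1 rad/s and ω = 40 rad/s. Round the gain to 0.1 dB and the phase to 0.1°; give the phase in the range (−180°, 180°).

ω = 1: -50.4 dB, -16.7°; ω = 40: -77.0 dB, -139.8°

At ω = 1 rad/s:
zero (1 + j1·0.004) = 1 + j0.004 → |·| ≈ 1, ∠ ≈ 0.23°
pole (1 + j1·0.25) = 1 + j0.25 → |·| ≈ 1.0308, ∠ ≈ 14.04°
pole (1 + j1·0.05) = 1 + j0.05 → |·| ≈ 1.0012, ∠ ≈ 2.86°
pole (1 + j1·0.0005) = 1 + j0.0005 → |·| ≈ 1, ∠ ≈ 0.03°
|G| = 0.003125 · 1 / (1.0308 · 1.0012 · 1) ≈ 0.003028
Gain = 20 log₁₀(0.003028) ≈ -50.38 dB
∠G = (0.23°) − (14.04° + 2.86° + 0.03°) = -16.70°

At ω = 40 rad/s:
zero (1 + j40·0.004) = 1 + j0.16 → |·| ≈ 1.0127, ∠ ≈ 9.09°
pole (1 + j40·0.25) = 1 + j10 → |·| ≈ 10.05, ∠ ≈ 84.29°
pole (1 + j40·0.05) = 1 + j2 → |·| ≈ 2.2361, ∠ ≈ 63.43°
pole (1 + j40·0.0005) = 1 + j0.02 → |·| ≈ 1.0002, ∠ ≈ 1.15°
|G| = 0.003125 · 1.0127 / (10.05 · 2.2361 · 1.0002) ≈ 0.00014079
Gain = 20 log₁₀(0.00014079) ≈ -77.03 dB
∠G = (9.09°) − (84.29° + 63.43° + 1.15°) = -139.78°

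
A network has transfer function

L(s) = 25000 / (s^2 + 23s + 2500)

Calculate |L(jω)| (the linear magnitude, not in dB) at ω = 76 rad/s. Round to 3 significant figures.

6.73

At s = jω = j76:
quadratic: (j76)² + 23·j76 + 2500 = -3276 + j1748 → |·| ≈ 3713.2, ∠ ≈ 151.92°
|L| = 25000 / 3713.2 ≈ 6.7327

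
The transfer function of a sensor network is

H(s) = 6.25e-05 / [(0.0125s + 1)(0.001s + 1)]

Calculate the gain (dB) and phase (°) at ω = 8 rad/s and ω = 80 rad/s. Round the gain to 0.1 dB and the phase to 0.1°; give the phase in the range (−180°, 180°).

At ω = 8 rad/s:
pole (1 + j8·0.0125) = 1 + j0.1 → |·| ≈ 1.005, ∠ ≈ 5.71°
pole (1 + j8·0.001) = 1 + j0.008 → |·| ≈ 1, ∠ ≈ 0.46°
|H| = 6.25e-05 · 1 / (1.005 · 1) ≈ 6.2189e-05
Gain = 20 log₁₀(6.2189e-05) ≈ -84.13 dB
∠H = (0°) − (5.71° + 0.46°) = -6.17°

At ω = 80 rad/s:
pole (1 + j80·0.0125) = 1 + j1 → |·| ≈ 1.4142, ∠ ≈ 45.00°
pole (1 + j80·0.001) = 1 + j0.08 → |·| ≈ 1.0032, ∠ ≈ 4.57°
|H| = 6.25e-05 · 1 / (1.4142 · 1.0032) ≈ 4.4054e-05
Gain = 20 log₁₀(4.4054e-05) ≈ -87.12 dB
∠H = (0°) − (45.00° + 4.57°) = -49.57°

ω = 8: -84.1 dB, -6.2°; ω = 80: -87.1 dB, -49.6°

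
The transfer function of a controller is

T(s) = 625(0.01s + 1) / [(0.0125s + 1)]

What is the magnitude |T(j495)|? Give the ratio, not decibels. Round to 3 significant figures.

At ω = 495 rad/s:
zero (1 + j495·0.01) = 1 + j4.95 → |·| ≈ 5.05, ∠ ≈ 78.58°
pole (1 + j495·0.0125) = 1 + j6.1875 → |·| ≈ 6.2678, ∠ ≈ 80.82°
|T| = 625 · 5.05 / (6.2678) ≈ 503.57

504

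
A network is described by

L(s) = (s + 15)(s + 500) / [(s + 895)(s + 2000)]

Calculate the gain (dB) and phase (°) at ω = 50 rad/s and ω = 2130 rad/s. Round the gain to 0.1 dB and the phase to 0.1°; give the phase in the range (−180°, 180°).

ω = 50: -36.7 dB, 74.4°; ω = 2130: -3.2 dB, 52.4°

At s = jω = j50:
zero (s+15): 15 + j50 → |·| = √(15²+50²) = √2725 ≈ 52.202, ∠ = arctan(50/15) ≈ 73.30°
zero (s+500): 500 + j50 → |·| = √(500²+50²) = √252500 ≈ 502.49, ∠ = arctan(50/500) ≈ 5.71°
pole (s+895): 895 + j50 → |·| = √(895²+50²) = √803525 ≈ 896.4, ∠ = arctan(50/895) ≈ 3.20°
pole (s+2000): 2000 + j50 → |·| = √(2000²+50²) = √4002500 ≈ 2000.6, ∠ = arctan(50/2000) ≈ 1.43°
|L| = 1 · 26231 / 1.7933e+06 ≈ 0.014627
Gain = 20 log₁₀(0.014627) ≈ -36.70 dB
∠L = 79.01° − 4.63° = 74.38°

At s = jω = j2130:
zero (s+15): 15 + j2130 → |·| = √(15²+2130²) = √4537125 ≈ 2130.1, ∠ = arctan(2130/15) ≈ 89.60°
zero (s+500): 500 + j2130 → |·| = √(500²+2130²) = √4786900 ≈ 2187.9, ∠ = arctan(2130/500) ≈ 76.79°
pole (s+895): 895 + j2130 → |·| = √(895²+2130²) = √5337925 ≈ 2310.4, ∠ = arctan(2130/895) ≈ 67.21°
pole (s+2000): 2000 + j2130 → |·| = √(2000²+2130²) = √8536900 ≈ 2921.8, ∠ = arctan(2130/2000) ≈ 46.80°
|L| = 1 · 4.6604e+06 / 6.7505e+06 ≈ 0.69038
Gain = 20 log₁₀(0.69038) ≈ -3.22 dB
∠L = 166.39° − 114.01° = 52.38°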